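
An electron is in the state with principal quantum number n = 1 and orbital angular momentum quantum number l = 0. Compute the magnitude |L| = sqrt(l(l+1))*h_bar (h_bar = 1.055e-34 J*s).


L = sqrt(l*(l+1)) * h_bar
= sqrt(0 * 1) * 1.055e-34
= sqrt(0) * 1.055e-34
= 0.0 * 1.055e-34
= 0.0000e+00 J*s

0.0000e+00


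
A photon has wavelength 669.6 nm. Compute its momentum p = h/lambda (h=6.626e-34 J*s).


p = h / lambda
= 6.626e-34 / (669.6e-9)
= 6.626e-34 / 6.6960e-07
= 9.8955e-28 kg*m/s

9.8955e-28


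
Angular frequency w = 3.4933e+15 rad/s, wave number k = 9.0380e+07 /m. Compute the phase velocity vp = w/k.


vp = w / k
= 3.4933e+15 / 9.0380e+07
= 3.8651e+07 m/s

3.8651e+07


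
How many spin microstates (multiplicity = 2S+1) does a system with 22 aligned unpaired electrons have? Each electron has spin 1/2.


Total spin S = N * (1/2) = 22 * 0.5 = 11.0
Spin multiplicity = 2S + 1
= 2 * 11.0 + 1
= 23

23


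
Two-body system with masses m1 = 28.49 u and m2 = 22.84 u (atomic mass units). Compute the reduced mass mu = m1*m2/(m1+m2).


mu = m1 * m2 / (m1 + m2)
= 28.49 * 22.84 / (28.49 + 22.84)
= 650.7116 / 51.33
= 12.677 u

12.677


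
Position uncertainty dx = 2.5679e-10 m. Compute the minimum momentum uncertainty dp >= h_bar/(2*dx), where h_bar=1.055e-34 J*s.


dp = h_bar / (2 * dx)
= 1.055e-34 / (2 * 2.5679e-10)
= 1.055e-34 / 5.1358e-10
= 2.0542e-25 kg*m/s

2.0542e-25


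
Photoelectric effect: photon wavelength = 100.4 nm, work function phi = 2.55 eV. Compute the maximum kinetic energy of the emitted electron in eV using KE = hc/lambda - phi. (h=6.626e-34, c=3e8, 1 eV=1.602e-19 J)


E_photon = hc / lambda
= (6.626e-34)(3e8) / (100.4e-9)
= 1.9799e-18 J
= 12.3588 eV
KE = E_photon - phi
= 12.3588 - 2.55
= 9.8088 eV

9.8088


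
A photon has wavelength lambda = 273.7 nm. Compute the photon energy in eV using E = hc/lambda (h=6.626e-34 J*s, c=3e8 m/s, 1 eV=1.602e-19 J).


E = hc / lambda
= (6.626e-34)(3e8) / (273.7e-9)
= 1.9878e-25 / 2.7370e-07
= 7.2627e-19 J
Converting to eV: 7.2627e-19 / 1.602e-19
= 4.5335 eV

4.5335


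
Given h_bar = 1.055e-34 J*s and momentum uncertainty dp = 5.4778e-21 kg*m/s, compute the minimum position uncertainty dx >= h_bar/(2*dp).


dx = h_bar / (2 * dp)
= 1.055e-34 / (2 * 5.4778e-21)
= 1.055e-34 / 1.0956e-20
= 9.6298e-15 m

9.6298e-15


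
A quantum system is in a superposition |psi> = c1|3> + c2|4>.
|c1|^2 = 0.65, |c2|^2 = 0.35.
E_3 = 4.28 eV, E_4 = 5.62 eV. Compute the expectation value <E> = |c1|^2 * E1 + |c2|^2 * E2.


<E> = |c1|^2 * E1 + |c2|^2 * E2
= 0.65 * 4.28 + 0.35 * 5.62
= 2.782 + 1.967
= 4.749 eV

4.749


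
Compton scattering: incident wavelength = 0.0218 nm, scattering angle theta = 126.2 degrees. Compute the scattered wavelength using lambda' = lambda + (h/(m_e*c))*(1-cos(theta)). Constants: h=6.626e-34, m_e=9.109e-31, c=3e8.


Compton wavelength: h/(m_e*c) = 2.4247e-12 m
d_lambda = 2.4247e-12 * (1 - cos(126.2 deg))
= 2.4247e-12 * 1.590606
= 3.8568e-12 m = 0.003857 nm
lambda' = 0.0218 + 0.003857
= 0.025657 nm

0.025657


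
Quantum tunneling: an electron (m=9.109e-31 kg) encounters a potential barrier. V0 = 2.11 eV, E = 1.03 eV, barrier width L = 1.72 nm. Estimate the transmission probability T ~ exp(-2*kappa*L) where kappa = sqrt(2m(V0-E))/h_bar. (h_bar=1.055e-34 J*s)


V0 - E = 1.08 eV = 1.7302e-19 J
kappa = sqrt(2 * m * (V0-E)) / h_bar
= sqrt(2 * 9.109e-31 * 1.7302e-19) / 1.055e-34
= 5.3216e+09 /m
2*kappa*L = 2 * 5.3216e+09 * 1.72e-9
= 18.3063
T = exp(-18.3063) = 1.121231e-08

1.121231e-08


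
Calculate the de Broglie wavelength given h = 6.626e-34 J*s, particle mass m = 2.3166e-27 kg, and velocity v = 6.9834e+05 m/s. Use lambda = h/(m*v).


lambda = h / (m * v)
= 6.626e-34 / (2.3166e-27 * 6.9834e+05)
= 6.626e-34 / 1.6178e-21
= 4.0958e-13 m

4.0958e-13


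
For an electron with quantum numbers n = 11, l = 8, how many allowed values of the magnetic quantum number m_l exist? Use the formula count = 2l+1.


m_l ranges from -l to +l in integer steps
So m_l goes from -8 to +8
Count = 2l + 1 = 2*8 + 1
= 17

17


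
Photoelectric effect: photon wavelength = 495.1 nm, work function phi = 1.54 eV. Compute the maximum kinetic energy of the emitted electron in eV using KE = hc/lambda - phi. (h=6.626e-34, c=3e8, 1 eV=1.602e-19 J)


E_photon = hc / lambda
= (6.626e-34)(3e8) / (495.1e-9)
= 4.0149e-19 J
= 2.5062 eV
KE = E_photon - phi
= 2.5062 - 1.54
= 0.9662 eV

0.9662


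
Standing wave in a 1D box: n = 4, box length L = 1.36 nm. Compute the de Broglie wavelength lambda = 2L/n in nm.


lambda = 2L / n
= 2 * 1.36 / 4
= 2.72 / 4
= 0.68 nm

0.68


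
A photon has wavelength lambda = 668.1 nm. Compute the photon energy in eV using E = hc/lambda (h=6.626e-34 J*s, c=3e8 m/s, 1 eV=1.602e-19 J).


E = hc / lambda
= (6.626e-34)(3e8) / (668.1e-9)
= 1.9878e-25 / 6.6810e-07
= 2.9753e-19 J
Converting to eV: 2.9753e-19 / 1.602e-19
= 1.8572 eV

1.8572


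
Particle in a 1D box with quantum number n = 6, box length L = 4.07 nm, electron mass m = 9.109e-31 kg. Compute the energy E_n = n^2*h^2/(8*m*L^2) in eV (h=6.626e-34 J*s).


E = n^2 * h^2 / (8 * m * L^2)
= 6^2 * (6.626e-34)^2 / (8 * 9.109e-31 * (4.07e-9)^2)
= 36 * 4.3904e-67 / (8 * 9.109e-31 * 1.6565e-17)
= 1.3094e-19 J
= 0.8173 eV

0.8173


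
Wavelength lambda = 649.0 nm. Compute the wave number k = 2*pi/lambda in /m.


k = 2 * pi / lambda
= 6.2832 / (649.0e-9)
= 6.2832 / 6.4900e-07
= 9.6813e+06 /m

9.6813e+06


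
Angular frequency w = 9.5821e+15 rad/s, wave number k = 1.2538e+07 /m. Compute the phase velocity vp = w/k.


vp = w / k
= 9.5821e+15 / 1.2538e+07
= 7.6424e+08 m/s

7.6424e+08


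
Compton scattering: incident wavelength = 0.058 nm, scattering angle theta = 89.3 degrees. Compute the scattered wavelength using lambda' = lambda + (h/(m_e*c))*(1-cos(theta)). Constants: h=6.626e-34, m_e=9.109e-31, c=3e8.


Compton wavelength: h/(m_e*c) = 2.4247e-12 m
d_lambda = 2.4247e-12 * (1 - cos(89.3 deg))
= 2.4247e-12 * 0.987783
= 2.3951e-12 m = 0.002395 nm
lambda' = 0.058 + 0.002395
= 0.060395 nm

0.060395


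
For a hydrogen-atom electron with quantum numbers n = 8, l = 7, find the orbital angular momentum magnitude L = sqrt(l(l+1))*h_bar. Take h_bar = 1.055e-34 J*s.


L = sqrt(l*(l+1)) * h_bar
= sqrt(7 * 8) * 1.055e-34
= sqrt(56) * 1.055e-34
= 7.4833 * 1.055e-34
= 7.8949e-34 J*s

7.8949e-34


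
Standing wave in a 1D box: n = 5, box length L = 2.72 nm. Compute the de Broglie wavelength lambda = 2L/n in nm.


lambda = 2L / n
= 2 * 2.72 / 5
= 5.44 / 5
= 1.088 nm

1.088


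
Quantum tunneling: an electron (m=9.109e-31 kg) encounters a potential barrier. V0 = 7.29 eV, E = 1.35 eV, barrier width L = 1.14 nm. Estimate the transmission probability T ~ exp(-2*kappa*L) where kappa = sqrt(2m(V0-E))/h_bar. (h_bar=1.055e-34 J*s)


V0 - E = 5.94 eV = 9.5159e-19 J
kappa = sqrt(2 * m * (V0-E)) / h_bar
= sqrt(2 * 9.109e-31 * 9.5159e-19) / 1.055e-34
= 1.2480e+10 /m
2*kappa*L = 2 * 1.2480e+10 * 1.14e-9
= 28.4549
T = exp(-28.4549) = 4.387222e-13

4.387222e-13


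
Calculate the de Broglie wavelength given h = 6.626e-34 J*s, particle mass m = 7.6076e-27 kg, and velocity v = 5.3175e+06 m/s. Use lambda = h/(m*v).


lambda = h / (m * v)
= 6.626e-34 / (7.6076e-27 * 5.3175e+06)
= 6.626e-34 / 4.0453e-20
= 1.6379e-14 m

1.6379e-14


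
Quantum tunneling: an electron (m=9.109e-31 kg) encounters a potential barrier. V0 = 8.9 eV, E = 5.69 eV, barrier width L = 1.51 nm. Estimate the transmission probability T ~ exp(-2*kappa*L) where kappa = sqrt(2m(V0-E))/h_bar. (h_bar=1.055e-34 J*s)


V0 - E = 3.21 eV = 5.1424e-19 J
kappa = sqrt(2 * m * (V0-E)) / h_bar
= sqrt(2 * 9.109e-31 * 5.1424e-19) / 1.055e-34
= 9.1745e+09 /m
2*kappa*L = 2 * 9.1745e+09 * 1.51e-9
= 27.7069
T = exp(-27.7069) = 9.268890e-13

9.268890e-13


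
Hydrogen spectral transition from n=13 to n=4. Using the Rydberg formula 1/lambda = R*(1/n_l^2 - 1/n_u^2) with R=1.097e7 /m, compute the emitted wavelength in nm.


1/lambda = R * (1/n_l^2 - 1/n_u^2)
= 1.097e7 * (1/4^2 - 1/13^2)
= 1.097e7 * (0.0625 - 0.005917)
= 1.097e7 * 0.056583
= 6.2071e+05 /m
lambda = 1 / 6.2071e+05 = 1611.0486 nm

1611.0486


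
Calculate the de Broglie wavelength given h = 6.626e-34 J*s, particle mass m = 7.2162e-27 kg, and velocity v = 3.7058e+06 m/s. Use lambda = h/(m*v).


lambda = h / (m * v)
= 6.626e-34 / (7.2162e-27 * 3.7058e+06)
= 6.626e-34 / 2.6742e-20
= 2.4778e-14 m

2.4778e-14


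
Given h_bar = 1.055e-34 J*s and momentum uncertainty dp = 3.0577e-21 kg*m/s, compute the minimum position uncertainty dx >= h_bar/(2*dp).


dx = h_bar / (2 * dp)
= 1.055e-34 / (2 * 3.0577e-21)
= 1.055e-34 / 6.1154e-21
= 1.7252e-14 m

1.7252e-14


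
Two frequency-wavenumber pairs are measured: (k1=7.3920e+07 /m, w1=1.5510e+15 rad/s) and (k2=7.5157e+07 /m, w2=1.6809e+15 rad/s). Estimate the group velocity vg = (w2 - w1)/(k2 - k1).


vg = (w2 - w1) / (k2 - k1)
= (1.6809e+15 - 1.5510e+15) / (7.5157e+07 - 7.3920e+07)
= 1.2990e+14 / 1.2370e+06
= 1.0501e+08 m/s

1.0501e+08


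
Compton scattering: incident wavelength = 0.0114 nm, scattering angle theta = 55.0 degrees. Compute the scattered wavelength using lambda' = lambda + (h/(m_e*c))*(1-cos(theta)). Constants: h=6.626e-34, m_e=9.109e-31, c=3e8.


Compton wavelength: h/(m_e*c) = 2.4247e-12 m
d_lambda = 2.4247e-12 * (1 - cos(55.0 deg))
= 2.4247e-12 * 0.426424
= 1.0340e-12 m = 0.001034 nm
lambda' = 0.0114 + 0.001034
= 0.012434 nm

0.012434


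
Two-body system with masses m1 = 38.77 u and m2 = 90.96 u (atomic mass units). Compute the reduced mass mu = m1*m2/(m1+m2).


mu = m1 * m2 / (m1 + m2)
= 38.77 * 90.96 / (38.77 + 90.96)
= 3526.5192 / 129.73
= 27.1835 u

27.1835


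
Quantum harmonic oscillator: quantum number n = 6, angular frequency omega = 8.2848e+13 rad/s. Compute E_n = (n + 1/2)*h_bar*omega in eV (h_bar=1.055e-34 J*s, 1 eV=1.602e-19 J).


E = (n + 1/2) * h_bar * omega
= (6 + 0.5) * 1.055e-34 * 8.2848e+13
= 6.5 * 8.7405e-21
= 5.6813e-20 J
= 0.3546 eV

0.3546


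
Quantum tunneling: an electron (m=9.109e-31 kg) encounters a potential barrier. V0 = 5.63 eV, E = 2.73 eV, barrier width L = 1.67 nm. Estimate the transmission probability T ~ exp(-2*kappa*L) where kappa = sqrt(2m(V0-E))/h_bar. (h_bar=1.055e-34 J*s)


V0 - E = 2.9 eV = 4.6458e-19 J
kappa = sqrt(2 * m * (V0-E)) / h_bar
= sqrt(2 * 9.109e-31 * 4.6458e-19) / 1.055e-34
= 8.7202e+09 /m
2*kappa*L = 2 * 8.7202e+09 * 1.67e-9
= 29.1256
T = exp(-29.1256) = 2.243471e-13

2.243471e-13


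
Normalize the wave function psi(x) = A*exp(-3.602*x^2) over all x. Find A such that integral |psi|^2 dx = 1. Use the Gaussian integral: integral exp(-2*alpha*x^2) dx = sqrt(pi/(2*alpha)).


integral |psi|^2 dx = A^2 * sqrt(pi/(2*alpha)) = 1
A^2 = sqrt(2*alpha/pi)
= sqrt(2 * 3.602 / pi)
= 1.5143
A = sqrt(1.5143)
= 1.2306

1.2306


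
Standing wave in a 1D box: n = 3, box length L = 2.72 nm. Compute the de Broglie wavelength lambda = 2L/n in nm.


lambda = 2L / n
= 2 * 2.72 / 3
= 5.44 / 3
= 1.8133 nm

1.8133


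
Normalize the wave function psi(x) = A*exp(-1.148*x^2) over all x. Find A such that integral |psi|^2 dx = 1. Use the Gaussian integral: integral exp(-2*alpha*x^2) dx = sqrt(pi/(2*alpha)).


integral |psi|^2 dx = A^2 * sqrt(pi/(2*alpha)) = 1
A^2 = sqrt(2*alpha/pi)
= sqrt(2 * 1.148 / pi)
= 0.854892
A = sqrt(0.854892)
= 0.9246

0.9246


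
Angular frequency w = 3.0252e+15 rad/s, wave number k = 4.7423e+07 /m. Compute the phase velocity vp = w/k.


vp = w / k
= 3.0252e+15 / 4.7423e+07
= 6.3792e+07 m/s

6.3792e+07


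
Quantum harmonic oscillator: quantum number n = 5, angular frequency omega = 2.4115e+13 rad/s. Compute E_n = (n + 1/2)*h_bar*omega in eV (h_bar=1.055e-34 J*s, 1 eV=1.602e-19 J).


E = (n + 1/2) * h_bar * omega
= (5 + 0.5) * 1.055e-34 * 2.4115e+13
= 5.5 * 2.5441e-21
= 1.3993e-20 J
= 0.0873 eV

0.0873


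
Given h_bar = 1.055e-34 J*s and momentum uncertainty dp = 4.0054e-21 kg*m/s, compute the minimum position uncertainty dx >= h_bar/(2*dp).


dx = h_bar / (2 * dp)
= 1.055e-34 / (2 * 4.0054e-21)
= 1.055e-34 / 8.0108e-21
= 1.3170e-14 m

1.3170e-14


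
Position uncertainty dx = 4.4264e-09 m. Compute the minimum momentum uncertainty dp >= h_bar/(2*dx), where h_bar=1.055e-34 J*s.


dp = h_bar / (2 * dx)
= 1.055e-34 / (2 * 4.4264e-09)
= 1.055e-34 / 8.8528e-09
= 1.1917e-26 kg*m/s

1.1917e-26


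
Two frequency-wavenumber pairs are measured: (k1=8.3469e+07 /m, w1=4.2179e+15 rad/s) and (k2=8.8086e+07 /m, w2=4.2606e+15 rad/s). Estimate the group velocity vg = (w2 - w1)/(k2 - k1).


vg = (w2 - w1) / (k2 - k1)
= (4.2606e+15 - 4.2179e+15) / (8.8086e+07 - 8.3469e+07)
= 4.2700e+13 / 4.6170e+06
= 9.2484e+06 m/s

9.2484e+06


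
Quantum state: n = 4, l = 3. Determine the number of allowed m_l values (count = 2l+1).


m_l ranges from -l to +l in integer steps
So m_l goes from -3 to +3
Count = 2l + 1 = 2*3 + 1
= 7

7


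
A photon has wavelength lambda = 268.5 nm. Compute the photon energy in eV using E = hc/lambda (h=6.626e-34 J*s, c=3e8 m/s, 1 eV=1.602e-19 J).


E = hc / lambda
= (6.626e-34)(3e8) / (268.5e-9)
= 1.9878e-25 / 2.6850e-07
= 7.4034e-19 J
Converting to eV: 7.4034e-19 / 1.602e-19
= 4.6213 eV

4.6213


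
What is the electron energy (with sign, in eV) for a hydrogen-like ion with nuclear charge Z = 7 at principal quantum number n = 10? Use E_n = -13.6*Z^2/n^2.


E_n = -13.6 * Z^2 / n^2
= -13.6 * 7^2 / 10^2
= -13.6 * 49 / 100
= -6.664 eV

-6.664


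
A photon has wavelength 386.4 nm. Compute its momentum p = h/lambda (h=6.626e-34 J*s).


p = h / lambda
= 6.626e-34 / (386.4e-9)
= 6.626e-34 / 3.8640e-07
= 1.7148e-27 kg*m/s

1.7148e-27


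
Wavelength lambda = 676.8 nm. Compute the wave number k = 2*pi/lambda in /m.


k = 2 * pi / lambda
= 6.2832 / (676.8e-9)
= 6.2832 / 6.7680e-07
= 9.2837e+06 /m

9.2837e+06


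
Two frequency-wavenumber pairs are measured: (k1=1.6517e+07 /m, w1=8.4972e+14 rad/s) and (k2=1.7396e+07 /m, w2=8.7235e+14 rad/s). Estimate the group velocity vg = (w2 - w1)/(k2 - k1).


vg = (w2 - w1) / (k2 - k1)
= (8.7235e+14 - 8.4972e+14) / (1.7396e+07 - 1.6517e+07)
= 2.2630e+13 / 8.7900e+05
= 2.5745e+07 m/s

2.5745e+07


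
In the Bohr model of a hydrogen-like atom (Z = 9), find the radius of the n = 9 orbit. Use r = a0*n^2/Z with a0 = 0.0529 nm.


r = a0 * n^2 / Z
= 0.0529 * 9^2 / 9
= 0.0529 * 81 / 9
= 0.4761 nm

0.4761


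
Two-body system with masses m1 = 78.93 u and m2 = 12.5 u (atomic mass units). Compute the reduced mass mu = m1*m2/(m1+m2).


mu = m1 * m2 / (m1 + m2)
= 78.93 * 12.5 / (78.93 + 12.5)
= 986.625 / 91.43
= 10.791 u

10.791


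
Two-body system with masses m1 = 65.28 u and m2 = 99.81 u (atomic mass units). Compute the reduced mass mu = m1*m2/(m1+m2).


mu = m1 * m2 / (m1 + m2)
= 65.28 * 99.81 / (65.28 + 99.81)
= 6515.5968 / 165.09
= 39.4669 u

39.4669


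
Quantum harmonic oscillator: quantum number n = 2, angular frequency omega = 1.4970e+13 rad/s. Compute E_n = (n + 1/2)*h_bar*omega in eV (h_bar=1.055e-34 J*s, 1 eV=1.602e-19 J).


E = (n + 1/2) * h_bar * omega
= (2 + 0.5) * 1.055e-34 * 1.4970e+13
= 2.5 * 1.5793e-21
= 3.9483e-21 J
= 0.0246 eV

0.0246


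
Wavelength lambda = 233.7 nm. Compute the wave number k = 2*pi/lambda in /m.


k = 2 * pi / lambda
= 6.2832 / (233.7e-9)
= 6.2832 / 2.3370e-07
= 2.6886e+07 /m

2.6886e+07


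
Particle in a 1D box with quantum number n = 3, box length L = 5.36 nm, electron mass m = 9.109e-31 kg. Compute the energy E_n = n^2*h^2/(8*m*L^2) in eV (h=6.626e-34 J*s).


E = n^2 * h^2 / (8 * m * L^2)
= 3^2 * (6.626e-34)^2 / (8 * 9.109e-31 * (5.36e-9)^2)
= 9 * 4.3904e-67 / (8 * 9.109e-31 * 2.8730e-17)
= 1.8874e-20 J
= 0.1178 eV

0.1178


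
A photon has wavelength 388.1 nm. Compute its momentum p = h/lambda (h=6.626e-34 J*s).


p = h / lambda
= 6.626e-34 / (388.1e-9)
= 6.626e-34 / 3.8810e-07
= 1.7073e-27 kg*m/s

1.7073e-27


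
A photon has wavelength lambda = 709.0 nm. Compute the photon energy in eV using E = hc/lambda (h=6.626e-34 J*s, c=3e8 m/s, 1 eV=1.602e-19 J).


E = hc / lambda
= (6.626e-34)(3e8) / (709.0e-9)
= 1.9878e-25 / 7.0900e-07
= 2.8037e-19 J
Converting to eV: 2.8037e-19 / 1.602e-19
= 1.7501 eV

1.7501


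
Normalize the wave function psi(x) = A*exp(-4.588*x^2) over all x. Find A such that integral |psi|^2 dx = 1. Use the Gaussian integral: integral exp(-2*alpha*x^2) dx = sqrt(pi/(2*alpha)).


integral |psi|^2 dx = A^2 * sqrt(pi/(2*alpha)) = 1
A^2 = sqrt(2*alpha/pi)
= sqrt(2 * 4.588 / pi)
= 1.709038
A = sqrt(1.709038)
= 1.3073

1.3073


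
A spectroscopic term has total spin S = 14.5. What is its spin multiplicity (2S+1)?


Spin multiplicity = 2S + 1
= 2 * 14.5 + 1
= 29.0 + 1
= 30

30


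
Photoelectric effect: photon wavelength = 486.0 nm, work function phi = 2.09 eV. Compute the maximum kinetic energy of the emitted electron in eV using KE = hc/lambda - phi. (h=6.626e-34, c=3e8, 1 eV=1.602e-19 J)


E_photon = hc / lambda
= (6.626e-34)(3e8) / (486.0e-9)
= 4.0901e-19 J
= 2.5531 eV
KE = E_photon - phi
= 2.5531 - 2.09
= 0.4631 eV

0.4631


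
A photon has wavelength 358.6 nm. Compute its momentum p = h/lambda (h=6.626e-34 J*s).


p = h / lambda
= 6.626e-34 / (358.6e-9)
= 6.626e-34 / 3.5860e-07
= 1.8477e-27 kg*m/s

1.8477e-27


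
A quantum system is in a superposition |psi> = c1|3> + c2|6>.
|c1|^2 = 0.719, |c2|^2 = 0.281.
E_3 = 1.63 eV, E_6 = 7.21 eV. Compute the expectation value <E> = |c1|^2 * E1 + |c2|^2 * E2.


<E> = |c1|^2 * E1 + |c2|^2 * E2
= 0.719 * 1.63 + 0.281 * 7.21
= 1.172 + 2.026
= 3.198 eV

3.198


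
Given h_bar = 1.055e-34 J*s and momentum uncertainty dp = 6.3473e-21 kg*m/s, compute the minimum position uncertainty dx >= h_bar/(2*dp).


dx = h_bar / (2 * dp)
= 1.055e-34 / (2 * 6.3473e-21)
= 1.055e-34 / 1.2695e-20
= 8.3106e-15 m

8.3106e-15


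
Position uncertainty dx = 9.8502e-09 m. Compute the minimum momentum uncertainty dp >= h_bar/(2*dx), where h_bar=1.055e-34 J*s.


dp = h_bar / (2 * dx)
= 1.055e-34 / (2 * 9.8502e-09)
= 1.055e-34 / 1.9700e-08
= 5.3552e-27 kg*m/s

5.3552e-27


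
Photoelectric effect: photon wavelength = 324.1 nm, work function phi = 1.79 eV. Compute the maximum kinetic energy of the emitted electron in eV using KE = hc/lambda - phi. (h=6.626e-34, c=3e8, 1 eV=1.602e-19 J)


E_photon = hc / lambda
= (6.626e-34)(3e8) / (324.1e-9)
= 6.1333e-19 J
= 3.8285 eV
KE = E_photon - phi
= 3.8285 - 1.79
= 2.0385 eV

2.0385


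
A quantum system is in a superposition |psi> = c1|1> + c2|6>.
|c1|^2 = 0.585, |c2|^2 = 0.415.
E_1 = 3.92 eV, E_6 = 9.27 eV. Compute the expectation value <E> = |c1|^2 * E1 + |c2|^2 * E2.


<E> = |c1|^2 * E1 + |c2|^2 * E2
= 0.585 * 3.92 + 0.415 * 9.27
= 2.2932 + 3.847
= 6.1402 eV

6.1402


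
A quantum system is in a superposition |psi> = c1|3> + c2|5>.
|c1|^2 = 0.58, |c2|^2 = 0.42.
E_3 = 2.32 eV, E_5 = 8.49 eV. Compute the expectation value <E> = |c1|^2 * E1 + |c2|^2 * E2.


<E> = |c1|^2 * E1 + |c2|^2 * E2
= 0.58 * 2.32 + 0.42 * 8.49
= 1.3456 + 3.5658
= 4.9114 eV

4.9114


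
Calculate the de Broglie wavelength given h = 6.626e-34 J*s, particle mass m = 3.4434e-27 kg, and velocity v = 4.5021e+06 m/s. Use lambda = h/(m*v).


lambda = h / (m * v)
= 6.626e-34 / (3.4434e-27 * 4.5021e+06)
= 6.626e-34 / 1.5503e-20
= 4.2741e-14 m

4.2741e-14


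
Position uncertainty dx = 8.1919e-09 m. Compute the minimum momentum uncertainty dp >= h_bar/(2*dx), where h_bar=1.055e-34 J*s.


dp = h_bar / (2 * dx)
= 1.055e-34 / (2 * 8.1919e-09)
= 1.055e-34 / 1.6384e-08
= 6.4393e-27 kg*m/s

6.4393e-27


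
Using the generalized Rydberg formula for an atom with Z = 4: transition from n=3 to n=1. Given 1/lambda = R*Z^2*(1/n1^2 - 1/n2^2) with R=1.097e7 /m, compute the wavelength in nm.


1/lambda = R * Z^2 * (1/n1^2 - 1/n2^2)
= 1.097e7 * 4^2 * (1/1^2 - 1/3^2)
= 1.097e7 * 16 * (1.0 - 0.111111)
= 1.5602e+08 /m
lambda = 1 / 1.5602e+08
= 6.4095 nm

6.4095


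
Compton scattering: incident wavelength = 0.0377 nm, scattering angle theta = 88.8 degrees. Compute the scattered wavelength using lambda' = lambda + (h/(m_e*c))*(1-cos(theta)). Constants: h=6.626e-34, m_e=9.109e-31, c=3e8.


Compton wavelength: h/(m_e*c) = 2.4247e-12 m
d_lambda = 2.4247e-12 * (1 - cos(88.8 deg))
= 2.4247e-12 * 0.979058
= 2.3739e-12 m = 0.002374 nm
lambda' = 0.0377 + 0.002374
= 0.040074 nm

0.040074


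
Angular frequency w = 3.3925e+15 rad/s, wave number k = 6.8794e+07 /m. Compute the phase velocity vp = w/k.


vp = w / k
= 3.3925e+15 / 6.8794e+07
= 4.9314e+07 m/s

4.9314e+07


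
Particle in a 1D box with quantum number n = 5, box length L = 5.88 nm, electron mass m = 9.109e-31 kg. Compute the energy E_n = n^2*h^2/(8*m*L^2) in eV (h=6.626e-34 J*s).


E = n^2 * h^2 / (8 * m * L^2)
= 5^2 * (6.626e-34)^2 / (8 * 9.109e-31 * (5.88e-9)^2)
= 25 * 4.3904e-67 / (8 * 9.109e-31 * 3.4574e-17)
= 4.3564e-20 J
= 0.2719 eV

0.2719


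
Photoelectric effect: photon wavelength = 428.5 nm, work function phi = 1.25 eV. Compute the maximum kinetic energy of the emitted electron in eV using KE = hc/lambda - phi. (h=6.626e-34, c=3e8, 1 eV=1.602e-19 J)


E_photon = hc / lambda
= (6.626e-34)(3e8) / (428.5e-9)
= 4.6390e-19 J
= 2.8957 eV
KE = E_photon - phi
= 2.8957 - 1.25
= 1.6457 eV

1.6457


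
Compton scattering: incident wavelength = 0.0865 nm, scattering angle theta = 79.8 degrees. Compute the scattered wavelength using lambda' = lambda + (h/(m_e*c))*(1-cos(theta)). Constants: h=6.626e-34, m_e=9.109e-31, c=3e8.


Compton wavelength: h/(m_e*c) = 2.4247e-12 m
d_lambda = 2.4247e-12 * (1 - cos(79.8 deg))
= 2.4247e-12 * 0.822915
= 1.9953e-12 m = 0.001995 nm
lambda' = 0.0865 + 0.001995
= 0.088495 nm

0.088495


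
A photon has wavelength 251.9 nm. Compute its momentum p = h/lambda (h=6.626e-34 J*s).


p = h / lambda
= 6.626e-34 / (251.9e-9)
= 6.626e-34 / 2.5190e-07
= 2.6304e-27 kg*m/s

2.6304e-27


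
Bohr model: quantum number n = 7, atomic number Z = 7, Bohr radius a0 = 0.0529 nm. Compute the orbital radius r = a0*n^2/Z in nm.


r = a0 * n^2 / Z
= 0.0529 * 7^2 / 7
= 0.0529 * 49 / 7
= 0.3703 nm

0.3703


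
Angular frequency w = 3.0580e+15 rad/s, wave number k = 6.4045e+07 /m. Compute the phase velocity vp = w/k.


vp = w / k
= 3.0580e+15 / 6.4045e+07
= 4.7748e+07 m/s

4.7748e+07


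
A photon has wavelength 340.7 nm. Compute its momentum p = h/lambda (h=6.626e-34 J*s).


p = h / lambda
= 6.626e-34 / (340.7e-9)
= 6.626e-34 / 3.4070e-07
= 1.9448e-27 kg*m/s

1.9448e-27


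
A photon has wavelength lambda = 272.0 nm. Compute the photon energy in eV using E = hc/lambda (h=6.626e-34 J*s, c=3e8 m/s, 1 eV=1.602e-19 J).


E = hc / lambda
= (6.626e-34)(3e8) / (272.0e-9)
= 1.9878e-25 / 2.7200e-07
= 7.3081e-19 J
Converting to eV: 7.3081e-19 / 1.602e-19
= 4.5619 eV

4.5619


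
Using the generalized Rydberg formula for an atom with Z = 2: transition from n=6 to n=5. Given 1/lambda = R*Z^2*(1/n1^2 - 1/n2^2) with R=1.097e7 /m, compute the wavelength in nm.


1/lambda = R * Z^2 * (1/n1^2 - 1/n2^2)
= 1.097e7 * 2^2 * (1/5^2 - 1/6^2)
= 1.097e7 * 4 * (0.04 - 0.027778)
= 5.3631e+05 /m
lambda = 1 / 5.3631e+05
= 1864.5894 nm

1864.5894


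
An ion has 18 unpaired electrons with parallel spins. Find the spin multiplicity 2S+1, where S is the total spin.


Total spin S = N * (1/2) = 18 * 0.5 = 9.0
Spin multiplicity = 2S + 1
= 2 * 9.0 + 1
= 19

19


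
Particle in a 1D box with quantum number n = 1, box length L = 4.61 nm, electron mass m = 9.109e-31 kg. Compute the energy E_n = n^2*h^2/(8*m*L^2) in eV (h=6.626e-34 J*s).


E = n^2 * h^2 / (8 * m * L^2)
= 1^2 * (6.626e-34)^2 / (8 * 9.109e-31 * (4.61e-9)^2)
= 1 * 4.3904e-67 / (8 * 9.109e-31 * 2.1252e-17)
= 2.8349e-21 J
= 0.0177 eV

0.0177


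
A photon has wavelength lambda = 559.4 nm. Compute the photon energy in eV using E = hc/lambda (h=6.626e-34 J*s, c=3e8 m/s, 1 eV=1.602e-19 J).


E = hc / lambda
= (6.626e-34)(3e8) / (559.4e-9)
= 1.9878e-25 / 5.5940e-07
= 3.5535e-19 J
Converting to eV: 3.5535e-19 / 1.602e-19
= 2.2181 eV

2.2181


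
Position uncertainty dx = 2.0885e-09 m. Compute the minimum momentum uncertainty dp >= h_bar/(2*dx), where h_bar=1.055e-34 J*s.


dp = h_bar / (2 * dx)
= 1.055e-34 / (2 * 2.0885e-09)
= 1.055e-34 / 4.1770e-09
= 2.5257e-26 kg*m/s

2.5257e-26


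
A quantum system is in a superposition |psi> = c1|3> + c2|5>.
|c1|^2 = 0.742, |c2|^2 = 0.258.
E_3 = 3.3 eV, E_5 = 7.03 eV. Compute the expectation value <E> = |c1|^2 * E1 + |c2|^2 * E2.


<E> = |c1|^2 * E1 + |c2|^2 * E2
= 0.742 * 3.3 + 0.258 * 7.03
= 2.4486 + 1.8137
= 4.2623 eV

4.2623


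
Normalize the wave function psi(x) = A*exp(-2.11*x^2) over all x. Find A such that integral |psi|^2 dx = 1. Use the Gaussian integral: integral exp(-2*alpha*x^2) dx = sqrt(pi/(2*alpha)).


integral |psi|^2 dx = A^2 * sqrt(pi/(2*alpha)) = 1
A^2 = sqrt(2*alpha/pi)
= sqrt(2 * 2.11 / pi)
= 1.158994
A = sqrt(1.158994)
= 1.0766

1.0766


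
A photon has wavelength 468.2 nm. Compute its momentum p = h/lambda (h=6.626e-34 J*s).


p = h / lambda
= 6.626e-34 / (468.2e-9)
= 6.626e-34 / 4.6820e-07
= 1.4152e-27 kg*m/s

1.4152e-27


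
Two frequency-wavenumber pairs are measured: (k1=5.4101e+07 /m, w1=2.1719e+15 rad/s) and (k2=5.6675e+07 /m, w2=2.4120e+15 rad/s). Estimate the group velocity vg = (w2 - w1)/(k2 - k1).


vg = (w2 - w1) / (k2 - k1)
= (2.4120e+15 - 2.1719e+15) / (5.6675e+07 - 5.4101e+07)
= 2.4010e+14 / 2.5740e+06
= 9.3279e+07 m/s

9.3279e+07


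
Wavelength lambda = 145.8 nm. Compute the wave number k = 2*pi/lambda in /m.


k = 2 * pi / lambda
= 6.2832 / (145.8e-9)
= 6.2832 / 1.4580e-07
= 4.3095e+07 /m

4.3095e+07


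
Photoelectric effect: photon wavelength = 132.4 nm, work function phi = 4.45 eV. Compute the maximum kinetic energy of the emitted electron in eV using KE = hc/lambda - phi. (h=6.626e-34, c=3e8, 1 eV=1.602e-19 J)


E_photon = hc / lambda
= (6.626e-34)(3e8) / (132.4e-9)
= 1.5014e-18 J
= 9.3718 eV
KE = E_photon - phi
= 9.3718 - 4.45
= 4.9218 eV

4.9218


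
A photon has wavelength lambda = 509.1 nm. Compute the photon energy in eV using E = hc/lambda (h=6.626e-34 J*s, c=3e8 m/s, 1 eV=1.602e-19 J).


E = hc / lambda
= (6.626e-34)(3e8) / (509.1e-9)
= 1.9878e-25 / 5.0910e-07
= 3.9045e-19 J
Converting to eV: 3.9045e-19 / 1.602e-19
= 2.4373 eV

2.4373


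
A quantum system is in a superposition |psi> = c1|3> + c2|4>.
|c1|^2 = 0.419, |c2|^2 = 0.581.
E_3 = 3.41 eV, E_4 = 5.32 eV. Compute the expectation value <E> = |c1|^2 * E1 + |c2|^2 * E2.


<E> = |c1|^2 * E1 + |c2|^2 * E2
= 0.419 * 3.41 + 0.581 * 5.32
= 1.4288 + 3.0909
= 4.5197 eV

4.5197


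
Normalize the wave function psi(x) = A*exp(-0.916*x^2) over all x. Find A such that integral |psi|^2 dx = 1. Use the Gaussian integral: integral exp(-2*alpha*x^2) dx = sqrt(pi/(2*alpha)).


integral |psi|^2 dx = A^2 * sqrt(pi/(2*alpha)) = 1
A^2 = sqrt(2*alpha/pi)
= sqrt(2 * 0.916 / pi)
= 0.763638
A = sqrt(0.763638)
= 0.8739

0.8739


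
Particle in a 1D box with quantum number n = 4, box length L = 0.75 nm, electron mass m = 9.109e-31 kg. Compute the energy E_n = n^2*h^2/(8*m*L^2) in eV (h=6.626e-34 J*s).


E = n^2 * h^2 / (8 * m * L^2)
= 4^2 * (6.626e-34)^2 / (8 * 9.109e-31 * (0.75e-9)^2)
= 16 * 4.3904e-67 / (8 * 9.109e-31 * 5.6250e-19)
= 1.7137e-18 J
= 10.6974 eV

10.6974


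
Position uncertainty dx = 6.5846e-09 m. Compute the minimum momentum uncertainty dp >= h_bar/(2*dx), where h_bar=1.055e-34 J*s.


dp = h_bar / (2 * dx)
= 1.055e-34 / (2 * 6.5846e-09)
= 1.055e-34 / 1.3169e-08
= 8.0111e-27 kg*m/s

8.0111e-27


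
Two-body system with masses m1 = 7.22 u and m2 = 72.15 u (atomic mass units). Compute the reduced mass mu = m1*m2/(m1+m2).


mu = m1 * m2 / (m1 + m2)
= 7.22 * 72.15 / (7.22 + 72.15)
= 520.923 / 79.37
= 6.5632 u

6.5632


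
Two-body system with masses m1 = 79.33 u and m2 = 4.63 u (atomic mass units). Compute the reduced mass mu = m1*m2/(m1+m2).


mu = m1 * m2 / (m1 + m2)
= 79.33 * 4.63 / (79.33 + 4.63)
= 367.2979 / 83.96
= 4.3747 u

4.3747


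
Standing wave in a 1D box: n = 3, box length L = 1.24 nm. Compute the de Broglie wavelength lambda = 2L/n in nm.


lambda = 2L / n
= 2 * 1.24 / 3
= 2.48 / 3
= 0.8267 nm

0.8267


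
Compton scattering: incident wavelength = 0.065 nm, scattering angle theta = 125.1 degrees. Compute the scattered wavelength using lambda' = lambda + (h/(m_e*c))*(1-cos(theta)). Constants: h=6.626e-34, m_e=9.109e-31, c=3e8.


Compton wavelength: h/(m_e*c) = 2.4247e-12 m
d_lambda = 2.4247e-12 * (1 - cos(125.1 deg))
= 2.4247e-12 * 1.575005
= 3.8189e-12 m = 0.003819 nm
lambda' = 0.065 + 0.003819
= 0.068819 nm

0.068819


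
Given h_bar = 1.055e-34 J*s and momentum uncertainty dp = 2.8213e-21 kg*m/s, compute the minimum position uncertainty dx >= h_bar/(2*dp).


dx = h_bar / (2 * dp)
= 1.055e-34 / (2 * 2.8213e-21)
= 1.055e-34 / 5.6426e-21
= 1.8697e-14 m

1.8697e-14


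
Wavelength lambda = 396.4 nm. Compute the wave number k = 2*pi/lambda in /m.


k = 2 * pi / lambda
= 6.2832 / (396.4e-9)
= 6.2832 / 3.9640e-07
= 1.5851e+07 /m

1.5851e+07


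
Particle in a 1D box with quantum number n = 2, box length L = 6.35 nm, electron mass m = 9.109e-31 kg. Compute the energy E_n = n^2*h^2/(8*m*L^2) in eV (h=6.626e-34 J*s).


E = n^2 * h^2 / (8 * m * L^2)
= 2^2 * (6.626e-34)^2 / (8 * 9.109e-31 * (6.35e-9)^2)
= 4 * 4.3904e-67 / (8 * 9.109e-31 * 4.0322e-17)
= 5.9766e-21 J
= 0.0373 eV

0.0373


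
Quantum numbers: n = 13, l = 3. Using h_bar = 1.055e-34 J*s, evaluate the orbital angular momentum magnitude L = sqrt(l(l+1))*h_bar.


L = sqrt(l*(l+1)) * h_bar
= sqrt(3 * 4) * 1.055e-34
= sqrt(12) * 1.055e-34
= 3.4641 * 1.055e-34
= 3.6546e-34 J*s

3.6546e-34


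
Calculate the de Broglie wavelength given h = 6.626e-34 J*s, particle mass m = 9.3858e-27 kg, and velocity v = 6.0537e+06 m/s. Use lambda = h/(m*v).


lambda = h / (m * v)
= 6.626e-34 / (9.3858e-27 * 6.0537e+06)
= 6.626e-34 / 5.6819e-20
= 1.1662e-14 m

1.1662e-14


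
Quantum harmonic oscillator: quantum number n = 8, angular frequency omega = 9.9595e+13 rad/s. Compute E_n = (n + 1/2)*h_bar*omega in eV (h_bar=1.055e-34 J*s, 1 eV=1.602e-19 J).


E = (n + 1/2) * h_bar * omega
= (8 + 0.5) * 1.055e-34 * 9.9595e+13
= 8.5 * 1.0507e-20
= 8.9312e-20 J
= 0.5575 eV

0.5575


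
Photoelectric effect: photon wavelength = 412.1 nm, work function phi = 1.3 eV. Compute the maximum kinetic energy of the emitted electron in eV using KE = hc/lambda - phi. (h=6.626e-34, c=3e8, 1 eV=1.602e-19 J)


E_photon = hc / lambda
= (6.626e-34)(3e8) / (412.1e-9)
= 4.8236e-19 J
= 3.011 eV
KE = E_photon - phi
= 3.011 - 1.3
= 1.711 eV

1.711


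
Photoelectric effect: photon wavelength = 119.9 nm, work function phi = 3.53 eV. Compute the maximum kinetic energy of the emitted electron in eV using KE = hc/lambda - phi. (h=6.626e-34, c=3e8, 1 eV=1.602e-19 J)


E_photon = hc / lambda
= (6.626e-34)(3e8) / (119.9e-9)
= 1.6579e-18 J
= 10.3488 eV
KE = E_photon - phi
= 10.3488 - 3.53
= 6.8188 eV

6.8188


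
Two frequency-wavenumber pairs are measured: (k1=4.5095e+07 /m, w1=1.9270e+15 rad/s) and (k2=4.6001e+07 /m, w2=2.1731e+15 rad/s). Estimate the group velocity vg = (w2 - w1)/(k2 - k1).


vg = (w2 - w1) / (k2 - k1)
= (2.1731e+15 - 1.9270e+15) / (4.6001e+07 - 4.5095e+07)
= 2.4610e+14 / 9.0600e+05
= 2.7163e+08 m/s

2.7163e+08


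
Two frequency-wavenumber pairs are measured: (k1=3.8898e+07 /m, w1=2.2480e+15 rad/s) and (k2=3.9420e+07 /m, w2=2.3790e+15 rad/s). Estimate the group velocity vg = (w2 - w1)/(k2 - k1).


vg = (w2 - w1) / (k2 - k1)
= (2.3790e+15 - 2.2480e+15) / (3.9420e+07 - 3.8898e+07)
= 1.3100e+14 / 5.2200e+05
= 2.5096e+08 m/s

2.5096e+08


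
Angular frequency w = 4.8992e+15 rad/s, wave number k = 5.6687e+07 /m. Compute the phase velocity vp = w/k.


vp = w / k
= 4.8992e+15 / 5.6687e+07
= 8.6425e+07 m/s

8.6425e+07


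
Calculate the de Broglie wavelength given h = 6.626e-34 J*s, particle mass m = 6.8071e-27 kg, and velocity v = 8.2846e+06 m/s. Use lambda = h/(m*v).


lambda = h / (m * v)
= 6.626e-34 / (6.8071e-27 * 8.2846e+06)
= 6.626e-34 / 5.6394e-20
= 1.1749e-14 m

1.1749e-14


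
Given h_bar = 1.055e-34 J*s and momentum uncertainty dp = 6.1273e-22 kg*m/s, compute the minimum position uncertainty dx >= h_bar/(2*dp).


dx = h_bar / (2 * dp)
= 1.055e-34 / (2 * 6.1273e-22)
= 1.055e-34 / 1.2255e-21
= 8.6090e-14 m

8.6090e-14


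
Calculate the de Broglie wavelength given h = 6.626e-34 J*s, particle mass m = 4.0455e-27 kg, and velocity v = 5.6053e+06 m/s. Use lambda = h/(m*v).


lambda = h / (m * v)
= 6.626e-34 / (4.0455e-27 * 5.6053e+06)
= 6.626e-34 / 2.2676e-20
= 2.9220e-14 m

2.9220e-14


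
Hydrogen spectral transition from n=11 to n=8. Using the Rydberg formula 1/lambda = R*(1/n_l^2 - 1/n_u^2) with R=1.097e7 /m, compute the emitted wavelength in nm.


1/lambda = R * (1/n_l^2 - 1/n_u^2)
= 1.097e7 * (1/8^2 - 1/11^2)
= 1.097e7 * (0.015625 - 0.008264)
= 1.097e7 * 0.007361
= 8.0745e+04 /m
lambda = 1 / 8.0745e+04 = 12384.6535 nm

12384.6535


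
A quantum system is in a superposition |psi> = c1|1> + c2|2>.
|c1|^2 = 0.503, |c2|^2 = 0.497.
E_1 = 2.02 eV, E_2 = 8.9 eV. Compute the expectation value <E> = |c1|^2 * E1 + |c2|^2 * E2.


<E> = |c1|^2 * E1 + |c2|^2 * E2
= 0.503 * 2.02 + 0.497 * 8.9
= 1.0161 + 4.4233
= 5.4394 eV

5.4394


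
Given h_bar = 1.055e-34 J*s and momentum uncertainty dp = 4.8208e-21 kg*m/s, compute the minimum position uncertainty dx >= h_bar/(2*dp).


dx = h_bar / (2 * dp)
= 1.055e-34 / (2 * 4.8208e-21)
= 1.055e-34 / 9.6416e-21
= 1.0942e-14 m

1.0942e-14


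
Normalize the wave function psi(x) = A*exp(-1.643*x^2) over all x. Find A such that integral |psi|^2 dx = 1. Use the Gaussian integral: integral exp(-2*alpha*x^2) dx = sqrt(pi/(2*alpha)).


integral |psi|^2 dx = A^2 * sqrt(pi/(2*alpha)) = 1
A^2 = sqrt(2*alpha/pi)
= sqrt(2 * 1.643 / pi)
= 1.022725
A = sqrt(1.022725)
= 1.0113

1.0113


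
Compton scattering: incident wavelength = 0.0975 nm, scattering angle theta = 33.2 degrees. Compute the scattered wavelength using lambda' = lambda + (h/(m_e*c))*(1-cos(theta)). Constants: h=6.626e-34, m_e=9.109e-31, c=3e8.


Compton wavelength: h/(m_e*c) = 2.4247e-12 m
d_lambda = 2.4247e-12 * (1 - cos(33.2 deg))
= 2.4247e-12 * 0.163236
= 3.9580e-13 m = 0.000396 nm
lambda' = 0.0975 + 0.000396
= 0.097896 nm

0.097896


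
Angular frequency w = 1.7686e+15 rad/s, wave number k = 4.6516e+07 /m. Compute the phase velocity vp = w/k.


vp = w / k
= 1.7686e+15 / 4.6516e+07
= 3.8021e+07 m/s

3.8021e+07


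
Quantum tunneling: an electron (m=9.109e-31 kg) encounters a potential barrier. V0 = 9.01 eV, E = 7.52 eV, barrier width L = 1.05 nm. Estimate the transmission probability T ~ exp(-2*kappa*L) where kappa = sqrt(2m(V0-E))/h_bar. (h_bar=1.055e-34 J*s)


V0 - E = 1.49 eV = 2.3870e-19 J
kappa = sqrt(2 * m * (V0-E)) / h_bar
= sqrt(2 * 9.109e-31 * 2.3870e-19) / 1.055e-34
= 6.2506e+09 /m
2*kappa*L = 2 * 6.2506e+09 * 1.05e-9
= 13.1263
T = exp(-13.1263) = 1.992187e-06

1.992187e-06


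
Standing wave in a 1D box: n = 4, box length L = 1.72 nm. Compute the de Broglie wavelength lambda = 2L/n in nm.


lambda = 2L / n
= 2 * 1.72 / 4
= 3.44 / 4
= 0.86 nm

0.86


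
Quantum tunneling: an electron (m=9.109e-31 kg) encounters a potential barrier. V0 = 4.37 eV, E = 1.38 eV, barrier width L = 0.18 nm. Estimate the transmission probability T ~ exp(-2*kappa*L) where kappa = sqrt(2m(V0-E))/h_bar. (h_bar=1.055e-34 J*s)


V0 - E = 2.99 eV = 4.7900e-19 J
kappa = sqrt(2 * m * (V0-E)) / h_bar
= sqrt(2 * 9.109e-31 * 4.7900e-19) / 1.055e-34
= 8.8545e+09 /m
2*kappa*L = 2 * 8.8545e+09 * 0.18e-9
= 3.1876
T = exp(-3.1876) = 4.126977e-02

4.126977e-02


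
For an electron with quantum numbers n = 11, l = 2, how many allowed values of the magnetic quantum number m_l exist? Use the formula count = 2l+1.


m_l ranges from -l to +l in integer steps
So m_l goes from -2 to +2
Count = 2l + 1 = 2*2 + 1
= 5

5


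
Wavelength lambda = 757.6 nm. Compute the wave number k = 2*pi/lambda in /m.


k = 2 * pi / lambda
= 6.2832 / (757.6e-9)
= 6.2832 / 7.5760e-07
= 8.2935e+06 /m

8.2935e+06


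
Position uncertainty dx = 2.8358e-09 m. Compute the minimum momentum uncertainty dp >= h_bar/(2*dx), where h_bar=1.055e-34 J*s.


dp = h_bar / (2 * dx)
= 1.055e-34 / (2 * 2.8358e-09)
= 1.055e-34 / 5.6716e-09
= 1.8601e-26 kg*m/s

1.8601e-26


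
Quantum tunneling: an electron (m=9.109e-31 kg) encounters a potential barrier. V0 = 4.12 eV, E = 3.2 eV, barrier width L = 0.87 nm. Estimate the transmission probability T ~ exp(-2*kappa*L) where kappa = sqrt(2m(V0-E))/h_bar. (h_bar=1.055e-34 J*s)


V0 - E = 0.92 eV = 1.4738e-19 J
kappa = sqrt(2 * m * (V0-E)) / h_bar
= sqrt(2 * 9.109e-31 * 1.4738e-19) / 1.055e-34
= 4.9116e+09 /m
2*kappa*L = 2 * 4.9116e+09 * 0.87e-9
= 8.5462
T = exp(-8.5462) = 1.942848e-04

1.942848e-04


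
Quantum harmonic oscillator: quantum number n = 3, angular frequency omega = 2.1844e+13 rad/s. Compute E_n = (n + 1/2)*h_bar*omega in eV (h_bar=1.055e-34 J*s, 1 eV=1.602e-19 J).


E = (n + 1/2) * h_bar * omega
= (3 + 0.5) * 1.055e-34 * 2.1844e+13
= 3.5 * 2.3045e-21
= 8.0659e-21 J
= 0.0503 eV

0.0503


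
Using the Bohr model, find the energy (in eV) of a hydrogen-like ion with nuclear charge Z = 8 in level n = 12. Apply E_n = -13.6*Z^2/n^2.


E_n = -13.6 * Z^2 / n^2
= -13.6 * 8^2 / 12^2
= -13.6 * 64 / 144
= -6.0444 eV

-6.0444


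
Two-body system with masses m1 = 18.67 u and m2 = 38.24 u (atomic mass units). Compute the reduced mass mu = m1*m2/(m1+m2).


mu = m1 * m2 / (m1 + m2)
= 18.67 * 38.24 / (18.67 + 38.24)
= 713.9408 / 56.91
= 12.5451 u

12.5451


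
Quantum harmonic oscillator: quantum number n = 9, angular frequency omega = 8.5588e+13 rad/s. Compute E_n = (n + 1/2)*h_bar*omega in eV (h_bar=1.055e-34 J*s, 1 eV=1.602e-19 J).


E = (n + 1/2) * h_bar * omega
= (9 + 0.5) * 1.055e-34 * 8.5588e+13
= 9.5 * 9.0295e-21
= 8.5781e-20 J
= 0.5355 eV

0.5355


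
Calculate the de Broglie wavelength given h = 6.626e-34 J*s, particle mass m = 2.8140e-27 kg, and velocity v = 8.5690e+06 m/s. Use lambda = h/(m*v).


lambda = h / (m * v)
= 6.626e-34 / (2.8140e-27 * 8.5690e+06)
= 6.626e-34 / 2.4113e-20
= 2.7479e-14 m

2.7479e-14


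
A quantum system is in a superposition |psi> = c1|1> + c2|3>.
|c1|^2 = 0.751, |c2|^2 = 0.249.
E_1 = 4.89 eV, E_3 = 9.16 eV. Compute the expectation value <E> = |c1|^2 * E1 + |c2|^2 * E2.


<E> = |c1|^2 * E1 + |c2|^2 * E2
= 0.751 * 4.89 + 0.249 * 9.16
= 3.6724 + 2.2808
= 5.9532 eV

5.9532


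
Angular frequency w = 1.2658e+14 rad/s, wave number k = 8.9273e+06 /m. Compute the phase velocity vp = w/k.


vp = w / k
= 1.2658e+14 / 8.9273e+06
= 1.4179e+07 m/s

1.4179e+07


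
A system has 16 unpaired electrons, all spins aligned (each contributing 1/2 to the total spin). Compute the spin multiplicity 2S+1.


Total spin S = N * (1/2) = 16 * 0.5 = 8.0
Spin multiplicity = 2S + 1
= 2 * 8.0 + 1
= 17

17


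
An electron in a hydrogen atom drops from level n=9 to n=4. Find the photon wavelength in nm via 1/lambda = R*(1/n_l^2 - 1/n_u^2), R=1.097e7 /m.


1/lambda = R * (1/n_l^2 - 1/n_u^2)
= 1.097e7 * (1/4^2 - 1/9^2)
= 1.097e7 * (0.0625 - 0.012346)
= 1.097e7 * 0.050154
= 5.5019e+05 /m
lambda = 1 / 5.5019e+05 = 1817.5444 nm

1817.5444


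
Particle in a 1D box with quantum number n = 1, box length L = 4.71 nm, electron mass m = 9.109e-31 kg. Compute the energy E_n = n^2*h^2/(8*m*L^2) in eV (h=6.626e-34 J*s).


E = n^2 * h^2 / (8 * m * L^2)
= 1^2 * (6.626e-34)^2 / (8 * 9.109e-31 * (4.71e-9)^2)
= 1 * 4.3904e-67 / (8 * 9.109e-31 * 2.2184e-17)
= 2.7158e-21 J
= 0.017 eV

0.017


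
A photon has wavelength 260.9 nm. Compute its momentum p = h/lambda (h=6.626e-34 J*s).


p = h / lambda
= 6.626e-34 / (260.9e-9)
= 6.626e-34 / 2.6090e-07
= 2.5397e-27 kg*m/s

2.5397e-27


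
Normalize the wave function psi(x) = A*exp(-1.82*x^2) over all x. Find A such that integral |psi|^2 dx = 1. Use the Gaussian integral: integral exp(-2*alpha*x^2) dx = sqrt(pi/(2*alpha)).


integral |psi|^2 dx = A^2 * sqrt(pi/(2*alpha)) = 1
A^2 = sqrt(2*alpha/pi)
= sqrt(2 * 1.82 / pi)
= 1.076405
A = sqrt(1.076405)
= 1.0375

1.0375
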